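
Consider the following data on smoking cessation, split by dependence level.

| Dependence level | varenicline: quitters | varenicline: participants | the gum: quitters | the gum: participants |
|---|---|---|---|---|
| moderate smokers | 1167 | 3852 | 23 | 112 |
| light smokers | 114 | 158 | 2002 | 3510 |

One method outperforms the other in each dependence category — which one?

varenicline

Moderate smokers: varenicline 1167/3852 = 30.3%, the gum 23/112 = 20.5% → varenicline
Light smokers: varenicline 114/158 = 72.2%, the gum 2002/3510 = 57.0% → varenicline
Varenicline has the higher rate in both groups.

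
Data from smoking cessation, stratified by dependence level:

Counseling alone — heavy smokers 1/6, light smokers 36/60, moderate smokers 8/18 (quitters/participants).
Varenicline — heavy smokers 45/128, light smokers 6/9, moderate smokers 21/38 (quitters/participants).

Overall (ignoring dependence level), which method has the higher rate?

Heavy smokers: counseling alone 1/6 = 16.7%, varenicline 45/128 = 35.2% → varenicline
Light smokers: counseling alone 36/60 = 60.0%, varenicline 6/9 = 66.7% → varenicline
Moderate smokers: counseling alone 8/18 = 44.4%, varenicline 21/38 = 55.3% → varenicline
Overall: counseling alone 45/84 = 53.6%, varenicline 72/175 = 41.1% → counseling alone
(Varenicline wins every dependence group but counseling alone wins overall — varenicline's participants skew toward the low-rate heavy smokers group.)

counseling alone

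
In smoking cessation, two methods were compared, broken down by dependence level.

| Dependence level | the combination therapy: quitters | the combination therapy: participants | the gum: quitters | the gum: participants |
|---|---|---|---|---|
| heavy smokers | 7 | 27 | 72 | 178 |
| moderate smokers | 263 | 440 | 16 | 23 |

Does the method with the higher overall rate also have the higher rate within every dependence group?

No

Heavy smokers: the combination therapy 7/27 = 25.9%, the gum 72/178 = 40.4% → the gum
Moderate smokers: the combination therapy 263/440 = 59.8%, the gum 16/23 = 69.6% → the gum
Overall: the combination therapy 270/467 = 57.8%, the gum 88/201 = 43.8% → the combination therapy
The gum wins each dependence group but the combination therapy wins overall — the comparison reverses. The gum's participants skew toward heavy smokers, which has a lower base rate.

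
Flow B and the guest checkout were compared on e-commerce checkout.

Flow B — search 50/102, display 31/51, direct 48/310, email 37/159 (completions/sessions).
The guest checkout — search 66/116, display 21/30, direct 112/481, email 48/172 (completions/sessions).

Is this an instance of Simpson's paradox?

No

Search: Flow B 50/102 = 49.0%, the guest checkout 66/116 = 56.9% → the guest checkout
Display: Flow B 31/51 = 60.8%, the guest checkout 21/30 = 70.0% → the guest checkout
Direct: Flow B 48/310 = 15.5%, the guest checkout 112/481 = 23.3% → the guest checkout
Email: Flow B 37/159 = 23.3%, the guest checkout 48/172 = 27.9% → the guest checkout
Overall: Flow B 166/622 = 26.7%, the guest checkout 247/799 = 30.9% → the guest checkout
The guest checkout wins overall and in every traffic group — no reversal.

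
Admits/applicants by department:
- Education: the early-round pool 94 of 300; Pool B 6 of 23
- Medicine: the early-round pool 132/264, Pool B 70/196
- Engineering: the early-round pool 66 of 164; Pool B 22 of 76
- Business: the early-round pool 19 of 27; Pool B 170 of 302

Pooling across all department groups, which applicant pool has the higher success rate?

Education: the early-round pool 94/300 = 31.3%, Pool B 6/23 = 26.1% → the early-round pool
Medicine: the early-round pool 132/264 = 50.0%, Pool B 70/196 = 35.7% → the early-round pool
Engineering: the early-round pool 66/164 = 40.2%, Pool B 22/76 = 28.9% → the early-round pool
Business: the early-round pool 19/27 = 70.4%, Pool B 170/302 = 56.3% → the early-round pool
Overall: the early-round pool 311/755 = 41.2%, Pool B 268/597 = 44.9% → Pool B
(The early-round pool wins every department group but Pool B wins overall — the early-round pool's applicants skew toward the low-rate Education group.)

Pool B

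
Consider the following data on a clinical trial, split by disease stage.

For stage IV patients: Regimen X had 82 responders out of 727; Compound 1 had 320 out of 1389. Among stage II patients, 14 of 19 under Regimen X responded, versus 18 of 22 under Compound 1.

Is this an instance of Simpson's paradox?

Stage IV: Regimen X 82/727 = 11.3%, Compound 1 320/1389 = 23.0% → Compound 1
Stage II: Regimen X 14/19 = 73.7%, Compound 1 18/22 = 81.8% → Compound 1
Overall: Regimen X 96/746 = 12.9%, Compound 1 338/1411 = 24.0% → Compound 1
Compound 1 wins overall and in every disease group — no reversal.

No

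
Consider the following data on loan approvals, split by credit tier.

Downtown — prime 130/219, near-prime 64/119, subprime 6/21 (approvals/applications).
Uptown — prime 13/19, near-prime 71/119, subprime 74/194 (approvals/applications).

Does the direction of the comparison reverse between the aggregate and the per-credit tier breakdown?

Yes

Prime: Downtown 130/219 = 59.4%, Uptown 13/19 = 68.4% → Uptown
Near-prime: Downtown 64/119 = 53.8%, Uptown 71/119 = 59.7% → Uptown
Subprime: Downtown 6/21 = 28.6%, Uptown 74/194 = 38.1% → Uptown
Overall: Downtown 200/359 = 55.7%, Uptown 158/332 = 47.6% → Downtown
Uptown wins each credit group but Downtown wins overall — the comparison reverses. Uptown's applications skew toward subprime, which has a lower base rate.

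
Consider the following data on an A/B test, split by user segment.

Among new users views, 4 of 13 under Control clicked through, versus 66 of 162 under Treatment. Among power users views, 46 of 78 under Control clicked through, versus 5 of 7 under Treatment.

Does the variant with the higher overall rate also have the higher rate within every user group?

New users: Control 4/13 = 30.8%, Treatment 66/162 = 40.7% → Treatment
Power users: Control 46/78 = 59.0%, Treatment 5/7 = 71.4% → Treatment
Overall: Control 50/91 = 54.9%, Treatment 71/169 = 42.0% → Control
Treatment wins each user group but Control wins overall — the comparison reverses. Treatment's views skew toward new users, which has a lower base rate.

No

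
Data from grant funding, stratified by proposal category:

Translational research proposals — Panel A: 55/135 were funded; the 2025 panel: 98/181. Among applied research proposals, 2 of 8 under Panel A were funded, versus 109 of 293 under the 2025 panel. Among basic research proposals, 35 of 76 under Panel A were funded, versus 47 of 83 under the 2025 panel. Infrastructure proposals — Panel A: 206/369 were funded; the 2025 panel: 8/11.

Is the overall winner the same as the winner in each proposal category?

Translational research: Panel A 55/135 = 40.7%, the 2025 panel 98/181 = 54.1% → the 2025 panel
Applied research: Panel A 2/8 = 25.0%, the 2025 panel 109/293 = 37.2% → the 2025 panel
Basic research: Panel A 35/76 = 46.1%, the 2025 panel 47/83 = 56.6% → the 2025 panel
Infrastructure: Panel A 206/369 = 55.8%, the 2025 panel 8/11 = 72.7% → the 2025 panel
Overall: Panel A 298/588 = 50.7%, the 2025 panel 262/568 = 46.1% → Panel A
The 2025 panel wins each proposal group but Panel A wins overall — the comparison reverses. The 2025 panel's proposals skew toward applied research, which has a lower base rate.

No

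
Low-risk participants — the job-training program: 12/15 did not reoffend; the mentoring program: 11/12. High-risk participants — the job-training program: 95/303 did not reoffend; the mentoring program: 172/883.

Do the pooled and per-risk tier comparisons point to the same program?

No

Low-risk: the job-training program 12/15 = 80.0%, the mentoring program 11/12 = 91.7% → the mentoring program
High-risk: the job-training program 95/303 = 31.4%, the mentoring program 172/883 = 19.5% → the job-training program
Overall: the job-training program 107/318 = 33.6%, the mentoring program 183/895 = 20.4% → the job-training program
Neither sweeps: the job-training program wins 1 of 2 groups, the mentoring program wins 1. The job-training program wins overall but not every group — no Simpson reversal.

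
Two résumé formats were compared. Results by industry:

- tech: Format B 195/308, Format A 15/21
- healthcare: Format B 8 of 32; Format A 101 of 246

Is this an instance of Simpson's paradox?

Yes

Tech: Format B 195/308 = 63.3%, Format A 15/21 = 71.4% → Format A
Healthcare: Format B 8/32 = 25.0%, Format A 101/246 = 41.1% → Format A
Overall: Format B 203/340 = 59.7%, Format A 116/267 = 43.4% → Format B
Format A wins each industry group but Format B wins overall — the comparison reverses. Format A's applications skew toward healthcare, which has a lower base rate.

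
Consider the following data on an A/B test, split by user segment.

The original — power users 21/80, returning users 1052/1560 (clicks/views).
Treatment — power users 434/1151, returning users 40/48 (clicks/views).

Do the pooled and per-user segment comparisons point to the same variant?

Power users: the original 21/80 = 26.2%, Treatment 434/1151 = 37.7% → Treatment
Returning users: the original 1052/1560 = 67.4%, Treatment 40/48 = 83.3% → Treatment
Overall: the original 1073/1640 = 65.4%, Treatment 474/1199 = 39.5% → the original
Treatment wins each user group but the original wins overall — the comparison reverses. Treatment's views skew toward power users, which has a lower base rate.

No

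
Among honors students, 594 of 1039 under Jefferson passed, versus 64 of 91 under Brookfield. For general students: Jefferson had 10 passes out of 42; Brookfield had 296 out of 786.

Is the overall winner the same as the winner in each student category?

Honors: Jefferson 594/1039 = 57.2%, Brookfield 64/91 = 70.3% → Brookfield
General: Jefferson 10/42 = 23.8%, Brookfield 296/786 = 37.7% → Brookfield
Overall: Jefferson 604/1081 = 55.9%, Brookfield 360/877 = 41.0% → Jefferson
Brookfield wins each student group but Jefferson wins overall — the comparison reverses. Brookfield's students skew toward general, which has a lower base rate.

No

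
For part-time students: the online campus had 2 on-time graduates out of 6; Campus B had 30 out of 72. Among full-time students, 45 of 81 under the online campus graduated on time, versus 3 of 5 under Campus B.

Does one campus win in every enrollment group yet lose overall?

Part-time: the online campus 2/6 = 33.3%, Campus B 30/72 = 41.7% → Campus B
Full-time: the online campus 45/81 = 55.6%, Campus B 3/5 = 60.0% → Campus B
Overall: the online campus 47/87 = 54.0%, Campus B 33/77 = 42.9% → the online campus
Campus B wins each enrollment group but the online campus wins overall — the comparison reverses. Campus B's students skew toward part-time, which has a lower base rate.

Yes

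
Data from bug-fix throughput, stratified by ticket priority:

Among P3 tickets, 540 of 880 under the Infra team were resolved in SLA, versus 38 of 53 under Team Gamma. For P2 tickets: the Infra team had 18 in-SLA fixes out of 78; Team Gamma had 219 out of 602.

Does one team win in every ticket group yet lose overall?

Yes

P3: the Infra team 540/880 = 61.4%, Team Gamma 38/53 = 71.7% → Team Gamma
P2: the Infra team 18/78 = 23.1%, Team Gamma 219/602 = 36.4% → Team Gamma
Overall: the Infra team 558/958 = 58.2%, Team Gamma 257/655 = 39.2% → the Infra team
Team Gamma wins each ticket group but the Infra team wins overall — the comparison reverses. Team Gamma's tickets skew toward P2, which has a lower base rate.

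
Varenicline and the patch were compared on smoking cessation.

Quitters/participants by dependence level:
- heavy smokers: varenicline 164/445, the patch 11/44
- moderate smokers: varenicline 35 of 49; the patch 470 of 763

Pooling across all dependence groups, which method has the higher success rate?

Heavy smokers: varenicline 164/445 = 36.9%, the patch 11/44 = 25.0% → varenicline
Moderate smokers: varenicline 35/49 = 71.4%, the patch 470/763 = 61.6% → varenicline
Overall: varenicline 199/494 = 40.3%, the patch 481/807 = 59.6% → the patch
(Varenicline wins every dependence group but the patch wins overall — varenicline's participants skew toward the low-rate heavy smokers group.)

the patch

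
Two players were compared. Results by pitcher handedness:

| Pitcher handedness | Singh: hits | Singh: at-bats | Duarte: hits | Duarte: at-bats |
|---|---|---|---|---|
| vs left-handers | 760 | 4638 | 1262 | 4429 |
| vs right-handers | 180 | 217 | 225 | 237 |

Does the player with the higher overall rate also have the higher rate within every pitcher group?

Yes

Vs left-handers: Singh 760/4638 = 16.4%, Duarte 1262/4429 = 28.5% → Duarte
Vs right-handers: Singh 180/217 = 82.9%, Duarte 225/237 = 94.9% → Duarte
Overall: Singh 940/4855 = 19.4%, Duarte 1487/4666 = 31.9% → Duarte
Duarte wins overall and in every pitcher group — no reversal.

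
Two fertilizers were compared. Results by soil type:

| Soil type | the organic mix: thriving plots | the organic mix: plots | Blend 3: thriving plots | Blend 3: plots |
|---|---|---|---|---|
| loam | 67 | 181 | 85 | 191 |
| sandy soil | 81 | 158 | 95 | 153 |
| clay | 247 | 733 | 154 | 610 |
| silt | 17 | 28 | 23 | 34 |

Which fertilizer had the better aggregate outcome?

the organic mix

Loam: the organic mix 67/181 = 37.0%, Blend 3 85/191 = 44.5% → Blend 3
Sandy soil: the organic mix 81/158 = 51.3%, Blend 3 95/153 = 62.1% → Blend 3
Clay: the organic mix 247/733 = 33.7%, Blend 3 154/610 = 25.2% → the organic mix
Silt: the organic mix 17/28 = 60.7%, Blend 3 23/34 = 67.6% → Blend 3
Overall: the organic mix 412/1100 = 37.5%, Blend 3 357/988 = 36.1% → the organic mix
(Neither sweeps every soil group, but the organic mix has the higher pooled rate.)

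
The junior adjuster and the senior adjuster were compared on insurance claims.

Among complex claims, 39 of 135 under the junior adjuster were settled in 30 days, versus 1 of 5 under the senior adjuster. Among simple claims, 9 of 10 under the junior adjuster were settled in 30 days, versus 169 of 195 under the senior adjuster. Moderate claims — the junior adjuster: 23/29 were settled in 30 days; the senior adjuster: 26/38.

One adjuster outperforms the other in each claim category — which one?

Complex: the junior adjuster 39/135 = 28.9%, the senior adjuster 1/5 = 20.0% → the junior adjuster
Simple: the junior adjuster 9/10 = 90.0%, the senior adjuster 169/195 = 86.7% → the junior adjuster
Moderate: the junior adjuster 23/29 = 79.3%, the senior adjuster 26/38 = 68.4% → the junior adjuster
The junior adjuster has the higher rate in all 3 groups.

the junior adjuster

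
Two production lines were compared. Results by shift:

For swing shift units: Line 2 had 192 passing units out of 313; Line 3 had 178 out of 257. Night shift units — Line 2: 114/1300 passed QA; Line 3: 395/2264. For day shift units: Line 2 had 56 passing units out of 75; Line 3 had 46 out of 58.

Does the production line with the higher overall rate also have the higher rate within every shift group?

Yes

Swing shift: Line 2 192/313 = 61.3%, Line 3 178/257 = 69.3% → Line 3
Night shift: Line 2 114/1300 = 8.8%, Line 3 395/2264 = 17.4% → Line 3
Day shift: Line 2 56/75 = 74.7%, Line 3 46/58 = 79.3% → Line 3
Overall: Line 2 362/1688 = 21.4%, Line 3 619/2579 = 24.0% → Line 3
Line 3 wins overall and in every shift group — no reversal.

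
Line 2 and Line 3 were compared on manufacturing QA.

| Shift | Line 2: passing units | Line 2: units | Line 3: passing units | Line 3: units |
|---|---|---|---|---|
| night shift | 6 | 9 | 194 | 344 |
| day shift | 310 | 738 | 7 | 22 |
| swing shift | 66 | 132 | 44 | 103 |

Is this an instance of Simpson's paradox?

Night shift: Line 2 6/9 = 66.7%, Line 3 194/344 = 56.4% → Line 2
Day shift: Line 2 310/738 = 42.0%, Line 3 7/22 = 31.8% → Line 2
Swing shift: Line 2 66/132 = 50.0%, Line 3 44/103 = 42.7% → Line 2
Overall: Line 2 382/879 = 43.5%, Line 3 245/469 = 52.2% → Line 3
Line 2 wins each shift group but Line 3 wins overall — the comparison reverses. Line 2's units skew toward day shift, which has a lower base rate.

Yes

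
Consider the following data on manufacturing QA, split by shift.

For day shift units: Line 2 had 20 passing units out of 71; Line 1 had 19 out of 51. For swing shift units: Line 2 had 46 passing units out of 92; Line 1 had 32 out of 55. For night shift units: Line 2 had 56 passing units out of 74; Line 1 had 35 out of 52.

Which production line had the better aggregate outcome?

Day shift: Line 2 20/71 = 28.2%, Line 1 19/51 = 37.3% → Line 1
Swing shift: Line 2 46/92 = 50.0%, Line 1 32/55 = 58.2% → Line 1
Night shift: Line 2 56/74 = 75.7%, Line 1 35/52 = 67.3% → Line 2
Overall: Line 2 122/237 = 51.5%, Line 1 86/158 = 54.4% → Line 1
(Neither sweeps every shift group, but Line 1 has the higher pooled rate.)

Line 1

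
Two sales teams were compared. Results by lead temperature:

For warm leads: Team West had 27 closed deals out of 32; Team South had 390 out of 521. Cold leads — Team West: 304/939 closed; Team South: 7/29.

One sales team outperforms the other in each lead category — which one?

Team West

Warm: Team West 27/32 = 84.4%, Team South 390/521 = 74.9% → Team West
Cold: Team West 304/939 = 32.4%, Team South 7/29 = 24.1% → Team West
Team West has the higher rate in both groups.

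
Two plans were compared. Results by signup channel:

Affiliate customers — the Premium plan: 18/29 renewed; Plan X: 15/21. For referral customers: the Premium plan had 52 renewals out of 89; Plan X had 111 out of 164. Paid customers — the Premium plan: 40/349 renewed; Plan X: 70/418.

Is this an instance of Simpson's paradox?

Affiliate: the Premium plan 18/29 = 62.1%, Plan X 15/21 = 71.4% → Plan X
Referral: the Premium plan 52/89 = 58.4%, Plan X 111/164 = 67.7% → Plan X
Paid: the Premium plan 40/349 = 11.5%, Plan X 70/418 = 16.7% → Plan X
Overall: the Premium plan 110/467 = 23.6%, Plan X 196/603 = 32.5% → Plan X
Plan X wins overall and in every signup group — no reversal.

No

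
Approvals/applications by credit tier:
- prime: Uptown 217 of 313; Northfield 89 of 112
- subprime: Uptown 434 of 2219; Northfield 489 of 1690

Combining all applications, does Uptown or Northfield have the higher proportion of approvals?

Northfield

Prime: Uptown 217/313 = 69.3%, Northfield 89/112 = 79.5% → Northfield
Subprime: Uptown 434/2219 = 19.6%, Northfield 489/1690 = 28.9% → Northfield
Overall: Uptown 651/2532 = 25.7%, Northfield 578/1802 = 32.1% → Northfield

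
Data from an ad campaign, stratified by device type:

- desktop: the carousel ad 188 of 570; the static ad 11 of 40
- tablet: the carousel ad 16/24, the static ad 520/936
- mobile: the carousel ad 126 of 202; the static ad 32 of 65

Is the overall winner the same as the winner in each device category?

Desktop: the carousel ad 188/570 = 33.0%, the static ad 11/40 = 27.5% → the carousel ad
Tablet: the carousel ad 16/24 = 66.7%, the static ad 520/936 = 55.6% → the carousel ad
Mobile: the carousel ad 126/202 = 62.4%, the static ad 32/65 = 49.2% → the carousel ad
Overall: the carousel ad 330/796 = 41.5%, the static ad 563/1041 = 54.1% → the static ad
The carousel ad wins each device group but the static ad wins overall — the comparison reverses. The carousel ad's impressions skew toward desktop, which has a lower base rate.

No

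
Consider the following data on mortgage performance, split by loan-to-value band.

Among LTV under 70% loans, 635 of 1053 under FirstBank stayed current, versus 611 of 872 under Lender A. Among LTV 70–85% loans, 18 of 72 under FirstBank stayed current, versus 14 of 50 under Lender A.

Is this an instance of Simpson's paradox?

LTV under 70%: FirstBank 635/1053 = 60.3%, Lender A 611/872 = 70.1% → Lender A
LTV 70–85%: FirstBank 18/72 = 25.0%, Lender A 14/50 = 28.0% → Lender A
Overall: FirstBank 653/1125 = 58.0%, Lender A 625/922 = 67.8% → Lender A
Lender A wins overall and in every loan-to-value group — no reversal.

No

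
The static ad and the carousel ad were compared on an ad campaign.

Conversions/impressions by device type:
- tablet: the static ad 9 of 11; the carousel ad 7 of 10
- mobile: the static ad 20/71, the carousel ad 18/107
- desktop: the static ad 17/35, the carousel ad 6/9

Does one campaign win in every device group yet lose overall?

No

Tablet: the static ad 9/11 = 81.8%, the carousel ad 7/10 = 70.0% → the static ad
Mobile: the static ad 20/71 = 28.2%, the carousel ad 18/107 = 16.8% → the static ad
Desktop: the static ad 17/35 = 48.6%, the carousel ad 6/9 = 66.7% → the carousel ad
Overall: the static ad 46/117 = 39.3%, the carousel ad 31/126 = 24.6% → the static ad
Neither sweeps: the static ad wins 2 of 3 groups, the carousel ad wins 1. The static ad wins overall but not every group — no Simpson reversal.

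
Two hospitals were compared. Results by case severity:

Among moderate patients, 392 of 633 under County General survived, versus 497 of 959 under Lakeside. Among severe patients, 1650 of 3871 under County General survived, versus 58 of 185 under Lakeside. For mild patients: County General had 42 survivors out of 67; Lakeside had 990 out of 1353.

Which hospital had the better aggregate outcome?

Lakeside

Moderate: County General 392/633 = 61.9%, Lakeside 497/959 = 51.8% → County General
Severe: County General 1650/3871 = 42.6%, Lakeside 58/185 = 31.4% → County General
Mild: County General 42/67 = 62.7%, Lakeside 990/1353 = 73.2% → Lakeside
Overall: County General 2084/4571 = 45.6%, Lakeside 1545/2497 = 61.9% → Lakeside
(Neither sweeps every case group, but Lakeside has the higher pooled rate.)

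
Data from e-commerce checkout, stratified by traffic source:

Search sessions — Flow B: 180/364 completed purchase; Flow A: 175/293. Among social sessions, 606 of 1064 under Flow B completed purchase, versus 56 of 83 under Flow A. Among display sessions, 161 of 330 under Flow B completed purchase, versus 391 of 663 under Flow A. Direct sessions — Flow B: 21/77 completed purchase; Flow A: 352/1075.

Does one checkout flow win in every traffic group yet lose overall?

Yes

Search: Flow B 180/364 = 49.5%, Flow A 175/293 = 59.7% → Flow A
Social: Flow B 606/1064 = 57.0%, Flow A 56/83 = 67.5% → Flow A
Display: Flow B 161/330 = 48.8%, Flow A 391/663 = 59.0% → Flow A
Direct: Flow B 21/77 = 27.3%, Flow A 352/1075 = 32.7% → Flow A
Overall: Flow B 968/1835 = 52.8%, Flow A 974/2114 = 46.1% → Flow B
Flow A wins each traffic group but Flow B wins overall — the comparison reverses. Flow A's sessions skew toward direct, which has a lower base rate.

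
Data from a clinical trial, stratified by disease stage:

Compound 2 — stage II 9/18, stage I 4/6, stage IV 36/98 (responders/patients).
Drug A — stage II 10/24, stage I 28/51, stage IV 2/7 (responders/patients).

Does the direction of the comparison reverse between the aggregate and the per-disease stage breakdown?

Yes

Stage II: Compound 2 9/18 = 50.0%, Drug A 10/24 = 41.7% → Compound 2
Stage I: Compound 2 4/6 = 66.7%, Drug A 28/51 = 54.9% → Compound 2
Stage IV: Compound 2 36/98 = 36.7%, Drug A 2/7 = 28.6% → Compound 2
Overall: Compound 2 49/122 = 40.2%, Drug A 40/82 = 48.8% → Drug A
Compound 2 wins each disease group but Drug A wins overall — the comparison reverses. Compound 2's patients skew toward stage IV, which has a lower base rate.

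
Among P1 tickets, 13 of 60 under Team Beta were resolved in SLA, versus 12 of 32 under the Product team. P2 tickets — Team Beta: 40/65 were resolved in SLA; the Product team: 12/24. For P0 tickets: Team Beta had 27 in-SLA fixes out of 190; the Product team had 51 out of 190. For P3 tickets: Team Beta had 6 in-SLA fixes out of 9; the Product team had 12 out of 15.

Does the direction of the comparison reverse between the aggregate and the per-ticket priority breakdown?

No

P1: Team Beta 13/60 = 21.7%, the Product team 12/32 = 37.5% → the Product team
P2: Team Beta 40/65 = 61.5%, the Product team 12/24 = 50.0% → Team Beta
P0: Team Beta 27/190 = 14.2%, the Product team 51/190 = 26.8% → the Product team
P3: Team Beta 6/9 = 66.7%, the Product team 12/15 = 80.0% → the Product team
Overall: Team Beta 86/324 = 26.5%, the Product team 87/261 = 33.3% → the Product team
Neither sweeps: Team Beta wins 1 of 4 groups, the Product team wins 3. The Product team wins overall but not every group — no Simpson reversal.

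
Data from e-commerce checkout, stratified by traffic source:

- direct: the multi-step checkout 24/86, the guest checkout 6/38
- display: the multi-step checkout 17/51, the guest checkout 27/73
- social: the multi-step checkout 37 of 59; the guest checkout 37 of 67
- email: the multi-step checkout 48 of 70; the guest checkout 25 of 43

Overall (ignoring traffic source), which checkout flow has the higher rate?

the multi-step checkout

Direct: the multi-step checkout 24/86 = 27.9%, the guest checkout 6/38 = 15.8% → the multi-step checkout
Display: the multi-step checkout 17/51 = 33.3%, the guest checkout 27/73 = 37.0% → the guest checkout
Social: the multi-step checkout 37/59 = 62.7%, the guest checkout 37/67 = 55.2% → the multi-step checkout
Email: the multi-step checkout 48/70 = 68.6%, the guest checkout 25/43 = 58.1% → the multi-step checkout
Overall: the multi-step checkout 126/266 = 47.4%, the guest checkout 95/221 = 43.0% → the multi-step checkout
(Neither sweeps every traffic group, but the multi-step checkout has the higher pooled rate.)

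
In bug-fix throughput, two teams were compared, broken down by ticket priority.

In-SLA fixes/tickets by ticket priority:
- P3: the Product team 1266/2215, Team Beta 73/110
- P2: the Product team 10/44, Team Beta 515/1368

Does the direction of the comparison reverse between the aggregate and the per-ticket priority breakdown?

Yes

P3: the Product team 1266/2215 = 57.2%, Team Beta 73/110 = 66.4% → Team Beta
P2: the Product team 10/44 = 22.7%, Team Beta 515/1368 = 37.6% → Team Beta
Overall: the Product team 1276/2259 = 56.5%, Team Beta 588/1478 = 39.8% → the Product team
Team Beta wins each ticket group but the Product team wins overall — the comparison reverses. Team Beta's tickets skew toward P2, which has a lower base rate.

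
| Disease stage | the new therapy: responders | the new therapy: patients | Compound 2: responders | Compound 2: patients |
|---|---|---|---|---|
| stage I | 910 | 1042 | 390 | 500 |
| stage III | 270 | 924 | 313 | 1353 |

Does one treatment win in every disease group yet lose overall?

Stage I: the new therapy 910/1042 = 87.3%, Compound 2 390/500 = 78.0% → the new therapy
Stage III: the new therapy 270/924 = 29.2%, Compound 2 313/1353 = 23.1% → the new therapy
Overall: the new therapy 1180/1966 = 60.0%, Compound 2 703/1853 = 37.9% → the new therapy
The new therapy wins overall and in every disease group — no reversal.

No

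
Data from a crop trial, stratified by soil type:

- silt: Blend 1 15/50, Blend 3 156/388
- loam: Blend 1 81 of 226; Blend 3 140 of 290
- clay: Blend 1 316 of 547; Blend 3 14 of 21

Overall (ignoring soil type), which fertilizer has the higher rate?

Silt: Blend 1 15/50 = 30.0%, Blend 3 156/388 = 40.2% → Blend 3
Loam: Blend 1 81/226 = 35.8%, Blend 3 140/290 = 48.3% → Blend 3
Clay: Blend 1 316/547 = 57.8%, Blend 3 14/21 = 66.7% → Blend 3
Overall: Blend 1 412/823 = 50.1%, Blend 3 310/699 = 44.3% → Blend 1
(Blend 3 wins every soil group but Blend 1 wins overall — Blend 3's plots skew toward the low-rate silt group.)

Blend 1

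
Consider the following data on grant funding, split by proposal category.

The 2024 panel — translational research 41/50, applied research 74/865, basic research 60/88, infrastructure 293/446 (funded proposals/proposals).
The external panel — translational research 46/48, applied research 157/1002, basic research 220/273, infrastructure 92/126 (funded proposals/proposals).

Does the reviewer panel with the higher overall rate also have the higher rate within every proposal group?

Yes

Translational research: the 2024 panel 41/50 = 82.0%, the external panel 46/48 = 95.8% → the external panel
Applied research: the 2024 panel 74/865 = 8.6%, the external panel 157/1002 = 15.7% → the external panel
Basic research: the 2024 panel 60/88 = 68.2%, the external panel 220/273 = 80.6% → the external panel
Infrastructure: the 2024 panel 293/446 = 65.7%, the external panel 92/126 = 73.0% → the external panel
Overall: the 2024 panel 468/1449 = 32.3%, the external panel 515/1449 = 35.5% → the external panel
The external panel wins overall and in every proposal group — no reversal.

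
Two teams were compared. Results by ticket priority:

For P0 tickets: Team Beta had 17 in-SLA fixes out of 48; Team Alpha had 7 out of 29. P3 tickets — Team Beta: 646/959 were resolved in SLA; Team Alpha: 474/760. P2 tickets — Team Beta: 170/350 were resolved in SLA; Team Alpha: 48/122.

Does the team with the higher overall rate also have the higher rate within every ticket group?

P0: Team Beta 17/48 = 35.4%, Team Alpha 7/29 = 24.1% → Team Beta
P3: Team Beta 646/959 = 67.4%, Team Alpha 474/760 = 62.4% → Team Beta
P2: Team Beta 170/350 = 48.6%, Team Alpha 48/122 = 39.3% → Team Beta
Overall: Team Beta 833/1357 = 61.4%, Team Alpha 529/911 = 58.1% → Team Beta
Team Beta wins overall and in every ticket group — no reversal.

Yes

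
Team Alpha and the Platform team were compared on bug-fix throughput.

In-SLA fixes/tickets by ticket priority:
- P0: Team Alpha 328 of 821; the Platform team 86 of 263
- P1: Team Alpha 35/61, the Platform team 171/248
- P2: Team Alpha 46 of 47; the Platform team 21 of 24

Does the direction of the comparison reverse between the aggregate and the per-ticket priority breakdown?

No

P0: Team Alpha 328/821 = 40.0%, the Platform team 86/263 = 32.7% → Team Alpha
P1: Team Alpha 35/61 = 57.4%, the Platform team 171/248 = 69.0% → the Platform team
P2: Team Alpha 46/47 = 97.9%, the Platform team 21/24 = 87.5% → Team Alpha
Overall: Team Alpha 409/929 = 44.0%, the Platform team 278/535 = 52.0% → the Platform team
Neither sweeps: Team Alpha wins 2 of 3 groups, the Platform team wins 1. The Platform team wins overall but not every group — no Simpson reversal.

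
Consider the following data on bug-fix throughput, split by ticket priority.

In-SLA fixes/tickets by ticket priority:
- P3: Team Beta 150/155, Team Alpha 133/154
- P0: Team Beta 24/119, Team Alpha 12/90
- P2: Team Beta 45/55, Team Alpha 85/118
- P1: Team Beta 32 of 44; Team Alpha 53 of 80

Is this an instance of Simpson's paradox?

No

P3: Team Beta 150/155 = 96.8%, Team Alpha 133/154 = 86.4% → Team Beta
P0: Team Beta 24/119 = 20.2%, Team Alpha 12/90 = 13.3% → Team Beta
P2: Team Beta 45/55 = 81.8%, Team Alpha 85/118 = 72.0% → Team Beta
P1: Team Beta 32/44 = 72.7%, Team Alpha 53/80 = 66.2% → Team Beta
Overall: Team Beta 251/373 = 67.3%, Team Alpha 283/442 = 64.0% → Team Beta
Team Beta wins overall and in every ticket group — no reversal.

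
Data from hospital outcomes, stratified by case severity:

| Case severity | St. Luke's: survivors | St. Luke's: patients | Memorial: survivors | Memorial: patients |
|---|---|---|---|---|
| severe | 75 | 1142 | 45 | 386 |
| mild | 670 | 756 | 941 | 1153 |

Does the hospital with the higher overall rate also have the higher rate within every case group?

Severe: St. Luke's 75/1142 = 6.6%, Memorial 45/386 = 11.7% → Memorial
Mild: St. Luke's 670/756 = 88.6%, Memorial 941/1153 = 81.6% → St. Luke's
Overall: St. Luke's 745/1898 = 39.3%, Memorial 986/1539 = 64.1% → Memorial
Neither sweeps: St. Luke's wins 1 of 2 groups, Memorial wins 1. Memorial wins overall but not every group — no Simpson reversal.

No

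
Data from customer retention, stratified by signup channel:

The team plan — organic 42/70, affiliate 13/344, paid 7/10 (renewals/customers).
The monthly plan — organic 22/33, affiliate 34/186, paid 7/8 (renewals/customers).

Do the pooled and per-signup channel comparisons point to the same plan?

Yes

Organic: the team plan 42/70 = 60.0%, the monthly plan 22/33 = 66.7% → the monthly plan
Affiliate: the team plan 13/344 = 3.8%, the monthly plan 34/186 = 18.3% → the monthly plan
Paid: the team plan 7/10 = 70.0%, the monthly plan 7/8 = 87.5% → the monthly plan
Overall: the team plan 62/424 = 14.6%, the monthly plan 63/227 = 27.8% → the monthly plan
The monthly plan wins overall and in every signup group — no reversal.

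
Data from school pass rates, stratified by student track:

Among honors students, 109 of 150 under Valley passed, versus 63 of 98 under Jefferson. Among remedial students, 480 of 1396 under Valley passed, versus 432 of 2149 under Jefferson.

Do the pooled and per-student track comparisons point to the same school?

Honors: Valley 109/150 = 72.7%, Jefferson 63/98 = 64.3% → Valley
Remedial: Valley 480/1396 = 34.4%, Jefferson 432/2149 = 20.1% → Valley
Overall: Valley 589/1546 = 38.1%, Jefferson 495/2247 = 22.0% → Valley
Valley wins overall and in every student group — no reversal.

Yes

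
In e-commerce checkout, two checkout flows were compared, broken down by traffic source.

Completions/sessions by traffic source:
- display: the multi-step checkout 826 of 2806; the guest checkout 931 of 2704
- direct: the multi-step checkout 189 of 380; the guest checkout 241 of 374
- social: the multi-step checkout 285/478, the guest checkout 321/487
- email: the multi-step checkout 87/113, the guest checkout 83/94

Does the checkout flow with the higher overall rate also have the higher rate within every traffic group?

Display: the multi-step checkout 826/2806 = 29.4%, the guest checkout 931/2704 = 34.4% → the guest checkout
Direct: the multi-step checkout 189/380 = 49.7%, the guest checkout 241/374 = 64.4% → the guest checkout
Social: the multi-step checkout 285/478 = 59.6%, the guest checkout 321/487 = 65.9% → the guest checkout
Email: the multi-step checkout 87/113 = 77.0%, the guest checkout 83/94 = 88.3% → the guest checkout
Overall: the multi-step checkout 1387/3777 = 36.7%, the guest checkout 1576/3659 = 43.1% → the guest checkout
The guest checkout wins overall and in every traffic group — no reversal.

Yes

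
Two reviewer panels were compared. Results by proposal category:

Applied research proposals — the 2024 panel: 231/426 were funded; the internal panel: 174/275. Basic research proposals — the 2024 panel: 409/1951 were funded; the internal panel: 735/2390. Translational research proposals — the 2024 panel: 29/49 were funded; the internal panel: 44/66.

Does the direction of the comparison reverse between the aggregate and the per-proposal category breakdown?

No

Applied research: the 2024 panel 231/426 = 54.2%, the internal panel 174/275 = 63.3% → the internal panel
Basic research: the 2024 panel 409/1951 = 21.0%, the internal panel 735/2390 = 30.8% → the internal panel
Translational research: the 2024 panel 29/49 = 59.2%, the internal panel 44/66 = 66.7% → the internal panel
Overall: the 2024 panel 669/2426 = 27.6%, the internal panel 953/2731 = 34.9% → the internal panel
The internal panel wins overall and in every proposal group — no reversal.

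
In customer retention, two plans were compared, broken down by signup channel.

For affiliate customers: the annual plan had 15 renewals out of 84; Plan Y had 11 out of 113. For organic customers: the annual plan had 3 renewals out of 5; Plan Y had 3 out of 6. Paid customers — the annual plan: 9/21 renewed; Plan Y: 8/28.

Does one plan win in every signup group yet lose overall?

No

Affiliate: the annual plan 15/84 = 17.9%, Plan Y 11/113 = 9.7% → the annual plan
Organic: the annual plan 3/5 = 60.0%, Plan Y 3/6 = 50.0% → the annual plan
Paid: the annual plan 9/21 = 42.9%, Plan Y 8/28 = 28.6% → the annual plan
Overall: the annual plan 27/110 = 24.5%, Plan Y 22/147 = 15.0% → the annual plan
The annual plan wins overall and in every signup group — no reversal.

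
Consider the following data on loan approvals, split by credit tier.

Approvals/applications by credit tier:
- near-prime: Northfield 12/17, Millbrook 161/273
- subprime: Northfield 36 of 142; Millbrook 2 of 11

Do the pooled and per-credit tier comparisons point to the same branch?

No

Near-prime: Northfield 12/17 = 70.6%, Millbrook 161/273 = 59.0% → Northfield
Subprime: Northfield 36/142 = 25.4%, Millbrook 2/11 = 18.2% → Northfield
Overall: Northfield 48/159 = 30.2%, Millbrook 163/284 = 57.4% → Millbrook
Northfield wins each credit group but Millbrook wins overall — the comparison reverses. Northfield's applications skew toward subprime, which has a lower base rate.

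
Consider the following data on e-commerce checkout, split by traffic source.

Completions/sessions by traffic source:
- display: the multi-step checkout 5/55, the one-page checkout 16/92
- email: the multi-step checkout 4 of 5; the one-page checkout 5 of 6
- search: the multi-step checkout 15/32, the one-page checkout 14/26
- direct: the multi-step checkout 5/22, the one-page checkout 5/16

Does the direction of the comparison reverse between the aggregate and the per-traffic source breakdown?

No

Display: the multi-step checkout 5/55 = 9.1%, the one-page checkout 16/92 = 17.4% → the one-page checkout
Email: the multi-step checkout 4/5 = 80.0%, the one-page checkout 5/6 = 83.3% → the one-page checkout
Search: the multi-step checkout 15/32 = 46.9%, the one-page checkout 14/26 = 53.8% → the one-page checkout
Direct: the multi-step checkout 5/22 = 22.7%, the one-page checkout 5/16 = 31.2% → the one-page checkout
Overall: the multi-step checkout 29/114 = 25.4%, the one-page checkout 40/140 = 28.6% → the one-page checkout
The one-page checkout wins overall and in every traffic group — no reversal.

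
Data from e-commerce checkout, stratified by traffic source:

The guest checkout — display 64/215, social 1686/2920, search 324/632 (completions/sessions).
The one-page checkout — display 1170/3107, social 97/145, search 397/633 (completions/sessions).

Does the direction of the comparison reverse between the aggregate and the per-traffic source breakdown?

Yes

Display: the guest checkout 64/215 = 29.8%, the one-page checkout 1170/3107 = 37.7% → the one-page checkout
Social: the guest checkout 1686/2920 = 57.7%, the one-page checkout 97/145 = 66.9% → the one-page checkout
Search: the guest checkout 324/632 = 51.3%, the one-page checkout 397/633 = 62.7% → the one-page checkout
Overall: the guest checkout 2074/3767 = 55.1%, the one-page checkout 1664/3885 = 42.8% → the guest checkout
The one-page checkout wins each traffic group but the guest checkout wins overall — the comparison reverses. The one-page checkout's sessions skew toward display, which has a lower base rate.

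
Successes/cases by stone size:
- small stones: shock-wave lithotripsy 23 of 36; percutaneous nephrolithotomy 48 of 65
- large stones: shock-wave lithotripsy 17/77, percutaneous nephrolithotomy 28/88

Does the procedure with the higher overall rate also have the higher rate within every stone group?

Yes

Small stones: shock-wave lithotripsy 23/36 = 63.9%, percutaneous nephrolithotomy 48/65 = 73.8% → percutaneous nephrolithotomy
Large stones: shock-wave lithotripsy 17/77 = 22.1%, percutaneous nephrolithotomy 28/88 = 31.8% → percutaneous nephrolithotomy
Overall: shock-wave lithotripsy 40/113 = 35.4%, percutaneous nephrolithotomy 76/153 = 49.7% → percutaneous nephrolithotomy
Percutaneous nephrolithotomy wins overall and in every stone group — no reversal.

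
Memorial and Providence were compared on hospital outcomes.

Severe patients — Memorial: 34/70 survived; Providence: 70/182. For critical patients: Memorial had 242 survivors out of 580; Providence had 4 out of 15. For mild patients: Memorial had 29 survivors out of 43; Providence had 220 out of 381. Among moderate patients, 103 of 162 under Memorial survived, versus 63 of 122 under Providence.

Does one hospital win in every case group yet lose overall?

Yes

Severe: Memorial 34/70 = 48.6%, Providence 70/182 = 38.5% → Memorial
Critical: Memorial 242/580 = 41.7%, Providence 4/15 = 26.7% → Memorial
Mild: Memorial 29/43 = 67.4%, Providence 220/381 = 57.7% → Memorial
Moderate: Memorial 103/162 = 63.6%, Providence 63/122 = 51.6% → Memorial
Overall: Memorial 408/855 = 47.7%, Providence 357/700 = 51.0% → Providence
Memorial wins each case group but Providence wins overall — the comparison reverses. Memorial's patients skew toward critical, which has a lower base rate.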